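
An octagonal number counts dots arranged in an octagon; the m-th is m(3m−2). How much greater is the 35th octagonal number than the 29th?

35·(3·35 − 2) = 3605 and 29·(3·29 − 2) = 2465.
Difference: 3605 − 2465 = 1140.

1140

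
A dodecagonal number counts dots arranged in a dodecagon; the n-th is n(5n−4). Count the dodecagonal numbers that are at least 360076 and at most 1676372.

The n-th dodecagonal number is n(5n−4).
Smallest index with value ≥ 360076: n = 269 (giving 360729).
Largest index with value ≤ 1676372: n = 579 (giving 1673889).
Indices 269 through 579: 311 terms.

311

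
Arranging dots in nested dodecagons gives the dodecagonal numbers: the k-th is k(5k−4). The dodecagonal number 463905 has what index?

305

Set n(5n−4) = 463905, giving 5n² − 4n − 463905 = 0.
The discriminant is 16 + 20·463905 = 9278116, and √9278116 = 3046.
So n = (4 + 3046) / 10 = 3050/10 = 305.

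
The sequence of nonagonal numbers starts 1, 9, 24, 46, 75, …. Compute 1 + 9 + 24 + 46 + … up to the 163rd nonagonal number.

Σ i(7i−5)/2 = (7Σi² − 5Σi) / 2 over i = 1..163.
Σi = 13366 and Σi² = 1456894.
(7·1456894 − 5·13366) / 2 = 10131428/2 = 5065714.

5065714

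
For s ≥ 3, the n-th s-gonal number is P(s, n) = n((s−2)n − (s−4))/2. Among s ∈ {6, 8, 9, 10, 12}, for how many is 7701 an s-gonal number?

s = 6: P(6, 62) = 7626 and P(6, 63) = 7875; 7701 is not s-gonal.
s = 8: P(8, 51) = 7701. ✓
s = 9: P(9, 47) = 7614 and P(9, 48) = 7944; 7701 is not s-gonal.
s = 10: P(10, 44) = 7612 and P(10, 45) = 7965; 7701 is not s-gonal.
s = 12: P(12, 39) = 7449 and P(12, 40) = 7840; 7701 is not s-gonal.
Hits: s ∈ {8} → 1.

1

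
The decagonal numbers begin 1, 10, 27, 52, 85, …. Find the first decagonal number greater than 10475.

10660

Solve n(4n−3) > 10475 for integer n.
The largest n with value ≤ 10475 is 51 (since 10251 ≤ 10475 < 10660), so the first above is n = 52, value 10660.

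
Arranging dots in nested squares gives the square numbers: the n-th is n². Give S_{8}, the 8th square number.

The 8th square number is n² with n = 8.
8² = 64.

64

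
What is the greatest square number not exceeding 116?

100

Solve n² ≤ 116 for integer n.
n = 10 gives 100 ≤ 116, while n = 11 gives 121 > 116; so the answer is 100.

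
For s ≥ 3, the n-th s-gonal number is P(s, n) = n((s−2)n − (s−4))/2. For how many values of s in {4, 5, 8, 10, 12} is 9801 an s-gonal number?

2

s = 4: P(4, 99) = 9801. ✓
s = 5: P(5, 81) = 9801. ✓
s = 8: P(8, 57) = 9633 and P(8, 58) = 9976; 9801 is not s-gonal.
s = 10: P(10, 49) = 9457 and P(10, 50) = 9850; 9801 is not s-gonal.
s = 12: P(12, 44) = 9504 and P(12, 45) = 9945; 9801 is not s-gonal.
Hits: s ∈ {4, 5} → 2.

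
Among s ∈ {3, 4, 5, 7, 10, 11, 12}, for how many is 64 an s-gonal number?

s = 3: P(3, 10) = 55 and P(3, 11) = 66; 64 is not s-gonal.
s = 4: P(4, 8) = 64. ✓
s = 5: P(5, 6) = 51 and P(5, 7) = 70; 64 is not s-gonal.
s = 7: P(7, 5) = 55 and P(7, 6) = 81; 64 is not s-gonal.
s = 10: P(10, 4) = 52 and P(10, 5) = 85; 64 is not s-gonal.
s = 11: P(11, 4) = 58 and P(11, 5) = 95; 64 is not s-gonal.
s = 12: P(12, 4) = 64. ✓
Hits: s ∈ {4, 12} → 2.

2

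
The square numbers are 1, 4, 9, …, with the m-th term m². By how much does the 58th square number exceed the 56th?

228

58² = 3364 and 56² = 3136.
Difference: 3364 − 3136 = 228.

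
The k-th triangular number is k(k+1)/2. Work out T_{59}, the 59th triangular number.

1770

The 59th triangular number is n(n+1)/2 with n = 59.
59·60/2 = 3540/2 = 1770.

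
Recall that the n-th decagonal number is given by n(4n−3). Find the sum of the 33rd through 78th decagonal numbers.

591537

Σ i(4i−3) = 4Σi² − 3Σi over i = 33..78.
Σi = 3081 − 528 = 2553 and Σi² = 161239 − 11440 = 149799.
4·149799 − 3·2553 = 591537.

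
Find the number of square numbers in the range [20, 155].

The n-th square number is n².
Smallest index with value ≥ 20: n = 5 (giving 25).
Largest index with value ≤ 155: n = 12 (giving 144).
Indices 5 through 12: 8 terms.

8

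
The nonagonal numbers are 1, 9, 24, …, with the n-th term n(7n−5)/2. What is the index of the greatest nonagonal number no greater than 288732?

Solve n(7n−5)/2 ≤ 288732 for integer n.
n = 287 gives 287574 ≤ 288732, while n = 288 gives 289584 > 288732; so the answer is index 287.

287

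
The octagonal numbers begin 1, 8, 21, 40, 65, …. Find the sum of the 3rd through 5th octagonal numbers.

Σ i(3i−2) = 3Σi² − 2Σi over i = 3..5.
Σi = 15 − 3 = 12 and Σi² = 55 − 5 = 50.
3·50 − 2·12 = 126.

126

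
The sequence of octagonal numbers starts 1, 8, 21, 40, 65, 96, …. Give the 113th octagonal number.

The 113th octagonal number is n(3n−2) with n = 113.
113·(3·113 − 2) = 113·337 = 38081.

38081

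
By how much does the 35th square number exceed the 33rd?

136

35² = 1225 and 33² = 1089.
Difference: 1225 − 1089 = 136.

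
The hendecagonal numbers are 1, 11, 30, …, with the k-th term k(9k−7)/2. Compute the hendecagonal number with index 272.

331976

The 272nd hendecagonal number is n(9n−7)/2 with n = 272.
272·(9·272 − 7)/2 = 272·2441/2 = 331976.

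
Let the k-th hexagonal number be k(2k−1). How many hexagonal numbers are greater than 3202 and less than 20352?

61

The n-th hexagonal number is n(2n−1).
Smallest index with value > 3202: n = 41 (giving 3321).
Largest index with value < 20352: n = 101 (giving 20301).
Indices 41 through 101: 61 terms.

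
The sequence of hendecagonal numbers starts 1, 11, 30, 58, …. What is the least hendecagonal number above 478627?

Solve n(9n−7)/2 > 478627 for integer n.
The largest n with value ≤ 478627 is 326 (since 477101 ≤ 478627 < 480036), so the first above is n = 327, value 480036.

480036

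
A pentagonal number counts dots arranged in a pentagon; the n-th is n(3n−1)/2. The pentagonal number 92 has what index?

8

Set n(3n−1)/2 = 92, giving 3n² − n − 184 = 0.
So n = (1 + 47) / 6 = 48/6 = 8.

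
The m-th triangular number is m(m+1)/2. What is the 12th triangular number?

78

The 12th triangular number is n(n+1)/2 with n = 12.
12·13/2 = 156/2 = 78.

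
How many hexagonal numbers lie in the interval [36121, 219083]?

The n-th hexagonal number is n(2n−1).
Smallest index with value ≥ 36121: n = 135 (giving 36315).
Largest index with value ≤ 219083: n = 331 (giving 218791).
Indices 135 through 331: 197 terms.

197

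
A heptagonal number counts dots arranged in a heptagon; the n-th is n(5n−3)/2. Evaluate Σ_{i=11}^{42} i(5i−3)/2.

Σ i(5i−3)/2 = (5Σi² − 3Σi) / 2 over i = 11..42.
Σi = 903 − 55 = 848 and Σi² = 25585 − 385 = 25200.
(5·25200 − 3·848) / 2 = 123456/2 = 61728.

61728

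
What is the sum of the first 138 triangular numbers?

447580

Σ i(i+1)/2 = (Σi² + Σi) / 2 over i = 1..138.
Σi = 9591 and Σi² = 885569.
(1·885569 + 1·9591) / 2 = 895160/2 = 447580.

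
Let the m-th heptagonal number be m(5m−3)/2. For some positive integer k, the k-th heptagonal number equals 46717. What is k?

Set n(5n−3)/2 = 46717, giving 5n² − 3n − 93434 = 0.
The discriminant is 9 + 40·46717 = 1868689, and √1868689 = 1367.
So n = (3 + 1367) / 10 = 1370/10 = 137.

137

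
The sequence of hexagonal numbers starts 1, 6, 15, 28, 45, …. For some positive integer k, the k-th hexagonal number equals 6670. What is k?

Set n(2n−1) = 6670, giving 2n² − n − 6670 = 0.
The discriminant is 1 + 8·6670 = 53361, and √53361 = 231.
So n = (1 + 231) / 4 = 232/4 = 58.
Check: 58·(2·58 − 1) = 6670. ✓

58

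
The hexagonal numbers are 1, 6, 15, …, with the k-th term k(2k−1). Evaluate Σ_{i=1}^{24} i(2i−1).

9500

Σ i(2i−1) = 2Σi² − Σi over i = 1..24.
Σi = 300 and Σi² = 4900.
2·4900 − 1·300 = 9500.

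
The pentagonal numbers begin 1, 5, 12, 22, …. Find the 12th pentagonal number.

The 12th pentagonal number is n(3n−1)/2 with n = 12.
12·(3·12 − 1)/2 = 12·35/2 = 210.

210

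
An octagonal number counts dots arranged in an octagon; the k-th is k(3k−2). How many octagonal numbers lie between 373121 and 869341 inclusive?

The n-th octagonal number is n(3n−2).
Smallest index with value ≥ 373121: n = 353 (giving 373121).
Largest index with value ≤ 869341: n = 538 (giving 867256).
Indices 353 through 538: 186 terms.

186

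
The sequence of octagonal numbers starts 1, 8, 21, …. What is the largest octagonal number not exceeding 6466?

Solve n(3n−2) ≤ 6466 for integer n.
n = 46 gives 6256 ≤ 6466, while n = 47 gives 6533 > 6466; so the answer is 6256.

6256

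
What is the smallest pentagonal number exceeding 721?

782

Solve n(3n−1)/2 > 721 for integer n.
The largest n with value ≤ 721 is 22 (since 715 ≤ 721 < 782), so the first above is n = 23, value 782.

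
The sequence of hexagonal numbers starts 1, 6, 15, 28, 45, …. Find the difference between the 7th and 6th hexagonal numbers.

25

Consecutive hexagonal numbers differ by 4n − 3: here 4·7 − 3 = 25.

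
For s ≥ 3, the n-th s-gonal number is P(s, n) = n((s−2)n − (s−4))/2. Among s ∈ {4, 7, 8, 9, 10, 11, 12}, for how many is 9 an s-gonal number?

2

s = 4: P(4, 3) = 9. ✓
s = 7: P(7, 2) = 7 and P(7, 3) = 18; 9 is not s-gonal.
s = 8: P(8, 2) = 8 and P(8, 3) = 21; 9 is not s-gonal.
s = 9: P(9, 2) = 9. ✓
s = 10: P(10, 1) = 1 and P(10, 2) = 10; 9 is not s-gonal.
s = 11: P(11, 1) = 1 and P(11, 2) = 11; 9 is not s-gonal.
s = 12: P(12, 1) = 1 and P(12, 2) = 12; 9 is not s-gonal.
Hits: s ∈ {4, 9} → 2.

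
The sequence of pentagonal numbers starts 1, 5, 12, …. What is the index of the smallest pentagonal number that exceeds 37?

Solve n(3n−1)/2 > 37 for integer n.
The largest n with value ≤ 37 is 5 (since 35 ≤ 37 < 51), so the first above is n = 6, value 51.

6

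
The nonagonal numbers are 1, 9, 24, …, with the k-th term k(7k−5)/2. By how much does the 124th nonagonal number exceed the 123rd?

Consecutive nonagonal numbers differ by 7n − 6: here 7·124 − 6 = 862.

862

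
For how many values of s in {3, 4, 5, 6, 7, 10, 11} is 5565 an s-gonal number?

s = 3: P(3, 105) = 5565. ✓
s = 4: P(4, 74) = 5476 and P(4, 75) = 5625; 5565 is not s-gonal.
s = 5: P(5, 61) = 5551 and P(5, 62) = 5735; 5565 is not s-gonal.
s = 6: P(6, 53) = 5565. ✓
s = 7: P(7, 47) = 5452 and P(7, 48) = 5688; 5565 is not s-gonal.
s = 10: P(10, 37) = 5365 and P(10, 38) = 5662; 5565 is not s-gonal.
s = 11: P(11, 35) = 5390 and P(11, 36) = 5706; 5565 is not s-gonal.
Hits: s ∈ {3, 6} → 2.

2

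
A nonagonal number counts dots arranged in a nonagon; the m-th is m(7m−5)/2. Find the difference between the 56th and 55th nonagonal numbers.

386

Consecutive nonagonal numbers differ by 7n − 6: here 7·56 − 6 = 386.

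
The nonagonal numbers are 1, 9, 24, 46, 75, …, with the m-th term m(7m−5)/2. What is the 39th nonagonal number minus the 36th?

780

39·(7·39 − 5)/2 = 5226 and 36·(7·36 − 5)/2 = 4446.
Difference: 5226 − 4446 = 780.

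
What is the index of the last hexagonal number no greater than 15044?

Solve n(2n−1) ≤ 15044 for integer n.
n = 86 gives 14706 ≤ 15044, while n = 87 gives 15051 > 15044; so the answer is index 86.

86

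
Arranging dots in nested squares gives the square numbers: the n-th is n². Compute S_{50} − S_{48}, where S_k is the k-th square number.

196

50² = 2500 and 48² = 2304.
Difference: 2500 − 2304 = 196.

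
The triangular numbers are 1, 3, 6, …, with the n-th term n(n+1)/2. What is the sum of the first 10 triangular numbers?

Σ i(i+1)/2 = (Σi² + Σi) / 2 over i = 1..10.
Σi = 55 and Σi² = 385.
(1·385 + 1·55) / 2 = 440/2 = 220.

220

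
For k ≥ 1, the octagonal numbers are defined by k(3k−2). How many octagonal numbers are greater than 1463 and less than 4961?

The n-th octagonal number is n(3n−2).
Smallest index with value > 1463: n = 23 (giving 1541).
Largest index with value < 4961: n = 40 (giving 4720).
Indices 23 through 40: 18 terms.

18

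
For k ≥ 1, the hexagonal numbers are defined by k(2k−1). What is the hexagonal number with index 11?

The 11th hexagonal number is n(2n−1) with n = 11.
11·(2·11 − 1) = 11·21 = 231.

231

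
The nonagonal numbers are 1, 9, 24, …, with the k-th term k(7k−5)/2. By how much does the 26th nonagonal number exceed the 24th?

345

26·(7·26 − 5)/2 = 2301 and 24·(7·24 − 5)/2 = 1956.
Difference: 2301 − 1956 = 345.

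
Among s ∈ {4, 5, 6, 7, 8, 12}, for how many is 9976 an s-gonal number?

1

s = 4: P(4, 99) = 9801 and P(4, 100) = 10000; 9976 is not s-gonal.
s = 5: P(5, 81) = 9801 and P(5, 82) = 10045; 9976 is not s-gonal.
s = 6: P(6, 70) = 9730 and P(6, 71) = 10011; 9976 is not s-gonal.
s = 7: P(7, 63) = 9828 and P(7, 64) = 10144; 9976 is not s-gonal.
s = 8: P(8, 58) = 9976. ✓
s = 12: P(12, 45) = 9945 and P(12, 46) = 10396; 9976 is not s-gonal.
Hits: s ∈ {8} → 1.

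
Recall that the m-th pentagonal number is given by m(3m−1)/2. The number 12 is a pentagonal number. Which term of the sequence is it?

Set n(3n−1)/2 = 12, giving 3n² − n − 24 = 0.
The discriminant is 1 + 24·12 = 289, and √289 = 17.
So n = (1 + 17) / 6 = 18/6 = 3.

3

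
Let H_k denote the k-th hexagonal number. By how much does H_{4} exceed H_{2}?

22

4·(2·4 − 1) = 28 and 2·(2·2 − 1) = 6.
Difference: 28 − 6 = 22.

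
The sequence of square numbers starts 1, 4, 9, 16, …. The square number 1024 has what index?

We need n² = 1024, so n = √1024 = 32.
Check: 32² = 1024. ✓

32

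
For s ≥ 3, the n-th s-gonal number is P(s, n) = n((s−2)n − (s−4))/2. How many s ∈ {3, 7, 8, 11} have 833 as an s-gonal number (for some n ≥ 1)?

s = 3: P(3, 40) = 820 and P(3, 41) = 861; 833 is not s-gonal.
s = 7: P(7, 18) = 783 and P(7, 19) = 874; 833 is not s-gonal.
s = 8: P(8, 17) = 833. ✓
s = 11: P(11, 14) = 833. ✓
Hits: s ∈ {8, 11} → 2.

2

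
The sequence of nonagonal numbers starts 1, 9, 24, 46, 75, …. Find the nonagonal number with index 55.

10450

The 55th nonagonal number is n(7n−5)/2 with n = 55.
55·(7·55 − 5)/2 = 55·380/2 = 55·190 = 10450.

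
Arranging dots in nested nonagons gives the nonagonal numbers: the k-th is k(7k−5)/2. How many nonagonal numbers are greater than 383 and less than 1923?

The n-th nonagonal number is n(7n−5)/2.
Smallest index with value > 383: n = 11 (giving 396).
Largest index with value < 1923: n = 23 (giving 1794).
Indices 11 through 23: 13 terms.

13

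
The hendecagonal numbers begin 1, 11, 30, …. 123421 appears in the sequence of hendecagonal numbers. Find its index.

Set n(9n−7)/2 = 123421, giving 9n² − 7n − 246842 = 0.
The discriminant is 49 + 72·123421 = 8886361, and √8886361 = 2981.
So n = (7 + 2981) / 18 = 2988/18 = 166.

166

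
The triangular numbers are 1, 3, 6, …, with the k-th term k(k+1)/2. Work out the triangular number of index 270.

36585

The 270th triangular number is n(n+1)/2 with n = 270.
270·271/2 = 73170/2 = 36585.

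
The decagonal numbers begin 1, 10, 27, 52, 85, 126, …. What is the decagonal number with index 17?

The 17th decagonal number is n(4n−3) with n = 17.
17·(4·17 − 3) = 17·65 = 1105.

1105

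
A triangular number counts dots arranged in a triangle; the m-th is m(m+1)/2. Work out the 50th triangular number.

1275

The 50th triangular number is n(n+1)/2 with n = 50.
50·51/2 = 2550/2 = 1275.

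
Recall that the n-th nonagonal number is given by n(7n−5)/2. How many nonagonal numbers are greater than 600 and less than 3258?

17

The n-th nonagonal number is n(7n−5)/2.
Smallest index with value > 600: n = 14 (giving 651).
Largest index with value < 3258: n = 30 (giving 3075).
Indices 14 through 30: 17 terms.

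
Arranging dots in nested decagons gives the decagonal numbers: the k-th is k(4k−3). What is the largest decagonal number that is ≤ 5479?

5365

Solve n(4n−3) ≤ 5479 for integer n.
n = 37 gives 5365 ≤ 5479, while n = 38 gives 5662 > 5479; so the answer is 5365.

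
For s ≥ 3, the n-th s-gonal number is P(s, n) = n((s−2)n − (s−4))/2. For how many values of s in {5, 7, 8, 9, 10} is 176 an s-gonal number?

2

s = 5: P(5, 11) = 176. ✓
s = 7: P(7, 8) = 148 and P(7, 9) = 189; 176 is not s-gonal.
s = 8: P(8, 8) = 176. ✓
s = 9: P(9, 7) = 154 and P(9, 8) = 204; 176 is not s-gonal.
s = 10: P(10, 7) = 175 and P(10, 8) = 232; 176 is not s-gonal.
Hits: s ∈ {5, 8} → 2.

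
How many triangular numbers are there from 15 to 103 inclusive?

9

The n-th triangular number is n(n+1)/2.
Smallest index with value ≥ 15: n = 5 (giving 15).
Largest index with value ≤ 103: n = 13 (giving 91).
Indices 5 through 13: 9 terms.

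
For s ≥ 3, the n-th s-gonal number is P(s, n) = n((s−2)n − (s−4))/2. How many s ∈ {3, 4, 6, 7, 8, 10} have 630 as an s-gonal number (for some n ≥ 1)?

2

s = 3: P(3, 35) = 630. ✓
s = 4: P(4, 25) = 625 and P(4, 26) = 676; 630 is not s-gonal.
s = 6: P(6, 18) = 630. ✓
s = 7: P(7, 16) = 616 and P(7, 17) = 697; 630 is not s-gonal.
s = 8: P(8, 14) = 560 and P(8, 15) = 645; 630 is not s-gonal.
s = 10: P(10, 12) = 540 and P(10, 13) = 637; 630 is not s-gonal.
Hits: s ∈ {3, 6} → 2.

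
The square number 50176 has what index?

We need n² = 50176, so n = √50176 = 224.

224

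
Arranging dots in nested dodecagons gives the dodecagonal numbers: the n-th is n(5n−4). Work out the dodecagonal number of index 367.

The 367th dodecagonal number is n(5n−4) with n = 367.
367·(5·367 − 4) = 367·1831 = 671977.

671977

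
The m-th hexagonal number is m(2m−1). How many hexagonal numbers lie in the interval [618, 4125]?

The n-th hexagonal number is n(2n−1).
Smallest index with value ≥ 618: n = 18 (giving 630).
Largest index with value ≤ 4125: n = 45 (giving 4005).
Indices 18 through 45: 28 terms.

28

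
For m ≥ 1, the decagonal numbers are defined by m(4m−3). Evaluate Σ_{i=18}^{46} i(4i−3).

124120

Σ i(4i−3) = 4Σi² − 3Σi over i = 18..46.
Σi = 1081 − 153 = 928 and Σi² = 33511 − 1785 = 31726.
4·31726 − 3·928 = 124120.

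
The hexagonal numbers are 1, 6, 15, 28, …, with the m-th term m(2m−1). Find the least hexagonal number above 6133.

6216

Solve n(2n−1) > 6133 for integer n.
The largest n with value ≤ 6133 is 55 (since 5995 ≤ 6133 < 6216), so the first above is n = 56, value 6216.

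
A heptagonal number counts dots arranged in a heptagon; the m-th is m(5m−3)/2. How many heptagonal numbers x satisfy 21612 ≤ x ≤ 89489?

96

The n-th heptagonal number is n(5n−3)/2.
Smallest index with value ≥ 21612: n = 94 (giving 21949).
Largest index with value ≤ 89489: n = 189 (giving 89019).
Indices 94 through 189: 96 terms.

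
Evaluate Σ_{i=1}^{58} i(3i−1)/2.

Σ i(3i−1)/2 = (3Σi² − Σi) / 2 over i = 1..58.
Σi = 1711 and Σi² = 66729.
(3·66729 − 1·1711) / 2 = 198476/2 = 99238.

99238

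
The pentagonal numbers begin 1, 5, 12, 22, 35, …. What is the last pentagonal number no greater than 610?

590

Solve n(3n−1)/2 ≤ 610 for integer n.
n = 20 gives 590 ≤ 610, while n = 21 gives 651 > 610; so the answer is 590.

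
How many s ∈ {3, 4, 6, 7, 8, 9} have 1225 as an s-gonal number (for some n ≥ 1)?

s = 3: P(3, 49) = 1225. ✓
s = 4: P(4, 35) = 1225. ✓
s = 6: P(6, 25) = 1225. ✓
s = 7: P(7, 22) = 1177 and P(7, 23) = 1288; 1225 is not s-gonal.
s = 8: P(8, 20) = 1160 and P(8, 21) = 1281; 1225 is not s-gonal.
s = 9: P(9, 19) = 1216 and P(9, 20) = 1350; 1225 is not s-gonal.
Hits: s ∈ {3, 4, 6} → 3.

3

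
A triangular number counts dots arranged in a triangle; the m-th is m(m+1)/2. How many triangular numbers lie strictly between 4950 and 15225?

The n-th triangular number is n(n+1)/2.
Smallest index with value > 4950: n = 100 (giving 5050).
Largest index with value < 15225: n = 173 (giving 15051).
Indices 100 through 173: 74 terms.

74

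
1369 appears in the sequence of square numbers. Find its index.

37

We need n² = 1369, so n = √1369 = 37.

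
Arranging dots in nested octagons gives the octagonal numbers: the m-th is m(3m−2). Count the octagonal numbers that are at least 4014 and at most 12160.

28

The n-th octagonal number is n(3n−2).
Smallest index with value ≥ 4014: n = 37 (giving 4033).
Largest index with value ≤ 12160: n = 64 (giving 12160).
Indices 37 through 64: 28 terms.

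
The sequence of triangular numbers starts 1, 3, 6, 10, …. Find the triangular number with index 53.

1431

The 53rd triangular number is n(n+1)/2 with n = 53.
53·54/2 = 2862/2 = 1431.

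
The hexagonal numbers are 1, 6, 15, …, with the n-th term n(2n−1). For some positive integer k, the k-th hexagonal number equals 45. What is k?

5

Set n(2n−1) = 45, giving 2n² − n − 45 = 0.
The discriminant is 1 + 8·45 = 361, and √361 = 19.
So n = (1 + 19) / 4 = 20/4 = 5.
Check: 5·(2·5 − 1) = 45. ✓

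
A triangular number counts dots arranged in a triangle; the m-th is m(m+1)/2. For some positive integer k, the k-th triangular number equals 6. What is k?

Set n(n+1)/2 = 6, giving n² + n − 12 = 0.
The discriminant is 1 + 8·6 = 49, and √49 = 7.
So n = (-1 + 7) / 2 = 6/2 = 3.
Check: 3·4/2 = 6. ✓

3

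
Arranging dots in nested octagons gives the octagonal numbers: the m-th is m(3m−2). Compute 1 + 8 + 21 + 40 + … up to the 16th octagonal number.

Σ i(3i−2) = 3Σi² − 2Σi over i = 1..16.
Σi = 136 and Σi² = 1496.
3·1496 − 2·136 = 4216.

4216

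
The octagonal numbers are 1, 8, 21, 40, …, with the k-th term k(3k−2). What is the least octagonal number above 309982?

310408

Solve n(3n−2) > 309982 for integer n.
The largest n with value ≤ 309982 is 321 (since 308481 ≤ 309982 < 310408), so the first above is n = 322, value 310408.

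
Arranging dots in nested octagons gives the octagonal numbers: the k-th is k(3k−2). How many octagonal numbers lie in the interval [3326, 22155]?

The n-th octagonal number is n(3n−2).
Smallest index with value ≥ 3326: n = 34 (giving 3400).
Largest index with value ≤ 22155: n = 86 (giving 22016).
Indices 34 through 86: 53 terms.

53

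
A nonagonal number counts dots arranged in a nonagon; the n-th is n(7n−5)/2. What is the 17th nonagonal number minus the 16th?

113

Consecutive nonagonal numbers differ by 7n − 6: here 7·17 − 6 = 113.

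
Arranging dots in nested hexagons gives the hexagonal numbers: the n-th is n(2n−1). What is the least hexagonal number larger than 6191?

Solve n(2n−1) > 6191 for integer n.
The largest n with value ≤ 6191 is 55 (since 5995 ≤ 6191 < 6216), so the first above is n = 56, value 6216.

6216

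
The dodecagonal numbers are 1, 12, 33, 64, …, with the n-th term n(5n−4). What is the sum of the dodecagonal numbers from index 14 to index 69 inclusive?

Σ i(5i−4) = 5Σi² − 4Σi over i = 14..69.
Σi = 2415 − 91 = 2324 and Σi² = 111895 − 819 = 111076.
5·111076 − 4·2324 = 546084.

546084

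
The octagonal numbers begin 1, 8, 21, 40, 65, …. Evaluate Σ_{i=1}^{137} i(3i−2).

2580669

Σ i(3i−2) = 3Σi² − 2Σi over i = 1..137.
Σi = 9453 and Σi² = 866525.
3·866525 − 2·9453 = 2580669.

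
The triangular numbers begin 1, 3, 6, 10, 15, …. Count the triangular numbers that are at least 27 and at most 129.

The n-th triangular number is n(n+1)/2.
Smallest index with value ≥ 27: n = 7 (giving 28).
Largest index with value ≤ 129: n = 15 (giving 120).
Indices 7 through 15: 9 terms.

9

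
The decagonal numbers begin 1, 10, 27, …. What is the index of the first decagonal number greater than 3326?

Solve n(4n−3) > 3326 for integer n.
The largest n with value ≤ 3326 is 29 (since 3277 ≤ 3326 < 3510), so the first above is n = 30, value 3510.

30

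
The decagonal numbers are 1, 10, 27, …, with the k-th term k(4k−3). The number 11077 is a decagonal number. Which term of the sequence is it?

Set n(4n−3) = 11077, giving 4n² − 3n − 11077 = 0.
The discriminant is 9 + 16·11077 = 177241, and √177241 = 421.
So n = (3 + 421) / 8 = 424/8 = 53.

53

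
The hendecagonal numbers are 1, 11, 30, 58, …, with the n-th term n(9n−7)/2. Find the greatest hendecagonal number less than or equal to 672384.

669131

Solve n(9n−7)/2 ≤ 672384 for integer n.
n = 386 gives 669131 ≤ 672384, while n = 387 gives 672606 > 672384; so the answer is 669131.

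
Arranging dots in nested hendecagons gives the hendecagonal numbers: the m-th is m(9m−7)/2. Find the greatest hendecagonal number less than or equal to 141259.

Solve n(9n−7)/2 ≤ 141259 for integer n.
n = 177 gives 140361 ≤ 141259, while n = 178 gives 141955 > 141259; so the answer is 140361.

140361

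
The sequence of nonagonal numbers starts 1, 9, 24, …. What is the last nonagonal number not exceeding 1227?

1216

Solve n(7n−5)/2 ≤ 1227 for integer n.
n = 19 gives 1216 ≤ 1227, while n = 20 gives 1350 > 1227; so the answer is 1216.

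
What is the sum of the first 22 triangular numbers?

2024

Σ i(i+1)/2 = (Σi² + Σi) / 2 over i = 1..22.
Σi = 253 and Σi² = 3795.
(1·3795 + 1·253) / 2 = 4048/2 = 2024.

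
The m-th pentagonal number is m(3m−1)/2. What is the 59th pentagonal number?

The 59th pentagonal number is n(3n−1)/2 with n = 59.
59·(3·59 − 1)/2 = 59·176/2 = 59·88 = 5192.

5192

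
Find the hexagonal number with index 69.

The 69th hexagonal number is n(2n−1) with n = 69.
69·(2·69 − 1) = 69·137 = 9453.

9453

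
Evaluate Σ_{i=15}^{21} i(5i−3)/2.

Σ i(5i−3)/2 = (5Σi² − 3Σi) / 2 over i = 15..21.
Σi = 231 − 105 = 126 and Σi² = 3311 − 1015 = 2296.
(5·2296 − 3·126) / 2 = 11102/2 = 5551.

5551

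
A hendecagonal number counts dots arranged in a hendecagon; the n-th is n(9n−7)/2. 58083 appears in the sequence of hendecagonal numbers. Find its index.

114

Set n(9n−7)/2 = 58083, giving 9n² − 7n − 116166 = 0.
The discriminant is 49 + 72·58083 = 4182025, and √4182025 = 2045.
So n = (7 + 2045) / 18 = 2052/18 = 114.
Check: 114·(9·114 − 7)/2 = 58083. ✓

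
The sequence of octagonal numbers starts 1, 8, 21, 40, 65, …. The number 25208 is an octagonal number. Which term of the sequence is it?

Set n(3n−2) = 25208, giving 3n² − 2n − 25208 = 0.
The discriminant is 4 + 12·25208 = 302500, and √302500 = 550.
So n = (2 + 550) / 6 = 552/6 = 92.

92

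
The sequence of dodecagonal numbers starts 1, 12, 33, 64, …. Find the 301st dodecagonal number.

451801

301·(5·301 − 4) = 301·1501 = 451801.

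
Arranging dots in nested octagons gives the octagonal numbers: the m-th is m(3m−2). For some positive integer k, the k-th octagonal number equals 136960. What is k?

214

Set n(3n−2) = 136960, giving 3n² − 2n − 136960 = 0.
The discriminant is 4 + 12·136960 = 1643524, and √1643524 = 1282.
So n = (2 + 1282) / 6 = 1284/6 = 214.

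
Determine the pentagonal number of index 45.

3015

The 45th pentagonal number is n(3n−1)/2 with n = 45.
45·(3·45 − 1)/2 = 45·134/2 = 45·67 = 3015.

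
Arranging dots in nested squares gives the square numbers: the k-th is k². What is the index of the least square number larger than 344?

19

Solve n² > 344 for integer n.
The largest n with value ≤ 344 is 18 (since 324 ≤ 344 < 361), so the first above is n = 19, value 361.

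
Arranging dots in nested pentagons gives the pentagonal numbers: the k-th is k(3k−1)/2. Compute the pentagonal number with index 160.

160·(3·160 − 1)/2 = 160·479/2 = 38320.

38320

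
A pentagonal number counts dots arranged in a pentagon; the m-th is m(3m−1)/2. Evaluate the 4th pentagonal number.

22

The 4th pentagonal number is n(3n−1)/2 with n = 4.
4·(3·4 − 1)/2 = 4·11/2 = 22.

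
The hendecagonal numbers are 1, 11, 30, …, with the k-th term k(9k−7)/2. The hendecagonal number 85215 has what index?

138

Set n(9n−7)/2 = 85215, giving 9n² − 7n − 170430 = 0.
The discriminant is 49 + 72·85215 = 6135529, and √6135529 = 2477.
So n = (7 + 2477) / 18 = 2484/18 = 138.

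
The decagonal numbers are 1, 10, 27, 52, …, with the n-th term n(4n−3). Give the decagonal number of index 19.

The 19th decagonal number is n(4n−3) with n = 19.
19·(4·19 − 3) = 19·73 = 1387.

1387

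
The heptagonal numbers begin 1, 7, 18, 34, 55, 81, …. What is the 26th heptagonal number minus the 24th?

26·(5·26 − 3)/2 = 1651 and 24·(5·24 − 3)/2 = 1404.
Difference: 1651 − 1404 = 247.

247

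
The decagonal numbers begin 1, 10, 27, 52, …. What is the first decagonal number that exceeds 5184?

Solve n(4n−3) > 5184 for integer n.
The largest n with value ≤ 5184 is 36 (since 5076 ≤ 5184 < 5365), so the first above is n = 37, value 5365.

5365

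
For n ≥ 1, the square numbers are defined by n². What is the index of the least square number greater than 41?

Solve n² > 41 for integer n.
The largest n with value ≤ 41 is 6 (since 36 ≤ 41 < 49), so the first above is n = 7, value 49.

7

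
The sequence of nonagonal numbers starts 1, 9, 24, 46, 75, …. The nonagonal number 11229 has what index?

57

Set n(7n−5)/2 = 11229, giving 7n² − 5n − 22458 = 0.
The discriminant is 25 + 56·11229 = 628849, and √628849 = 793.
So n = (5 + 793) / 14 = 798/14 = 57.
Check: 57·(7·57 − 5)/2 = 11229. ✓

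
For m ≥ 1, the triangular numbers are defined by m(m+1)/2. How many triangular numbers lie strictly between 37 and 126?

The n-th triangular number is n(n+1)/2.
Smallest index with value > 37: n = 9 (giving 45).
Largest index with value < 126: n = 15 (giving 120).
Indices 9 through 15: 7 terms.

7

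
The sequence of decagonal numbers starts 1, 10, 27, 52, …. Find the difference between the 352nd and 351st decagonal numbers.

2809

Consecutive decagonal numbers differ by 8n − 7: here 8·352 − 7 = 2809.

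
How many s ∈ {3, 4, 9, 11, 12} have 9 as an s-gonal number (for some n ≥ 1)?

2

s = 3: P(3, 3) = 6 and P(3, 4) = 10; 9 is not s-gonal.
s = 4: P(4, 3) = 9. ✓
s = 9: P(9, 2) = 9. ✓
s = 11: P(11, 1) = 1 and P(11, 2) = 11; 9 is not s-gonal.
s = 12: P(12, 1) = 1 and P(12, 2) = 12; 9 is not s-gonal.
Hits: s ∈ {4, 9} → 2.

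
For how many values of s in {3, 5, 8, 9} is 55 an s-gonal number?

s = 3: P(3, 10) = 55. ✓
s = 5: P(5, 6) = 51 and P(5, 7) = 70; 55 is not s-gonal.
s = 8: P(8, 4) = 40 and P(8, 5) = 65; 55 is not s-gonal.
s = 9: P(9, 4) = 46 and P(9, 5) = 75; 55 is not s-gonal.
Hits: s ∈ {3} → 1.

1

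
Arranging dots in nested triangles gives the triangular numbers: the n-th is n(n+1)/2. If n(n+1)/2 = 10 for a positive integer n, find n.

4

Set n(n+1)/2 = 10, giving n² + n − 20 = 0.
The discriminant is 1 + 8·10 = 81, and √81 = 9.
So n = (-1 + 9) / 2 = 8/2 = 4.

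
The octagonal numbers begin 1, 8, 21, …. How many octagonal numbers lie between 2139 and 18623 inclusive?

52

The n-th octagonal number is n(3n−2).
Smallest index with value ≥ 2139: n = 28 (giving 2296).
Largest index with value ≤ 18623: n = 79 (giving 18565).
Indices 28 through 79: 52 terms.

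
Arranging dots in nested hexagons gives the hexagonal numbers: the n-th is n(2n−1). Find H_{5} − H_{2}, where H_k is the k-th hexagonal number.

39

5·(2·5 − 1) = 45 and 2·(2·2 − 1) = 6.
Difference: 45 − 6 = 39.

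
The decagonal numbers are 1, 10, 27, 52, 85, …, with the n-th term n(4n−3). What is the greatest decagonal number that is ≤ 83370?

Solve n(4n−3) ≤ 83370 for integer n.
n = 144 gives 82512 ≤ 83370, while n = 145 gives 83665 > 83370; so the answer is 82512.

82512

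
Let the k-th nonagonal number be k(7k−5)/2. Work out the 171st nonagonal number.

101916

The 171st nonagonal number is n(7n−5)/2 with n = 171.
171·(7·171 − 5)/2 = 171·1192/2 = 171·596 = 101916.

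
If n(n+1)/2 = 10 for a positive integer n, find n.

Set n(n+1)/2 = 10, giving n² + n − 20 = 0.
So n = (-1 + 9) / 2 = 8/2 = 4.
Check: 4·5/2 = 10. ✓

4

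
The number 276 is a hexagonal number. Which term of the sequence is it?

12

Set n(2n−1) = 276, giving 2n² − n − 276 = 0.
So n = (1 + 47) / 4 = 48/4 = 12.
Check: 12·(2·12 − 1) = 276. ✓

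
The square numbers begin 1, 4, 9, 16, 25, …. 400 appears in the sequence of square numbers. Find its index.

We need n² = 400, so n = √400 = 20.
Check: 20² = 400. ✓

20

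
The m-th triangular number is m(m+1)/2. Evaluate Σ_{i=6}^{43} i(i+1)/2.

14155

Σ i(i+1)/2 = (Σi² + Σi) / 2 over i = 6..43.
Σi = 946 − 15 = 931 and Σi² = 27434 − 55 = 27379.
(1·27379 + 1·931) / 2 = 28310/2 = 14155.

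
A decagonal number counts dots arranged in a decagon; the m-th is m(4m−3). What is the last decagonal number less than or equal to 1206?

Solve n(4n−3) ≤ 1206 for integer n.
n = 17 gives 1105 ≤ 1206, while n = 18 gives 1242 > 1206; so the answer is 1105.

1105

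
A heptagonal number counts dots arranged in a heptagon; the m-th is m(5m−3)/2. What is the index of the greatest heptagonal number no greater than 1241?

Solve n(5n−3)/2 ≤ 1241 for integer n.
n = 22 gives 1177 ≤ 1241, while n = 23 gives 1288 > 1241; so the answer is index 22.

22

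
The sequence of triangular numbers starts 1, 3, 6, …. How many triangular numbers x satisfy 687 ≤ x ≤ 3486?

47

The n-th triangular number is n(n+1)/2.
Smallest index with value ≥ 687: n = 37 (giving 703).
Largest index with value ≤ 3486: n = 83 (giving 3486).
Indices 37 through 83: 47 terms.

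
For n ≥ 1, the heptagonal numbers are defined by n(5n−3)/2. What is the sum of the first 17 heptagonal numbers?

Σ i(5i−3)/2 = (5Σi² − 3Σi) / 2 over i = 1..17.
Σi = 153 and Σi² = 1785.
(5·1785 − 3·153) / 2 = 8466/2 = 4233.

4233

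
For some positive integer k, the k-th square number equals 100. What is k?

10

We need n² = 100, so n = √100 = 10.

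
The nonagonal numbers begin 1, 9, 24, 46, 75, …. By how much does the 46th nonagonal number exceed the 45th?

Consecutive nonagonal numbers differ by 7n − 6: here 7·46 − 6 = 316.

316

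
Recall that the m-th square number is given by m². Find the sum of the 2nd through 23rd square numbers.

4323

Σ_{i=2}^{23} i² = 4324 − 1 = 4323.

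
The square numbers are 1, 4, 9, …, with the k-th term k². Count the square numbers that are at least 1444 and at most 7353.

48

The n-th square number is n².
Smallest index with value ≥ 1444: n = 38 (giving 1444).
Largest index with value ≤ 7353: n = 85 (giving 7225).
Indices 38 through 85: 48 terms.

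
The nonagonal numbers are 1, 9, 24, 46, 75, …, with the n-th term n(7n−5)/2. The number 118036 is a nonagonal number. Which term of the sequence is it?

184

Set n(7n−5)/2 = 118036, giving 7n² − 5n − 236072 = 0.
The discriminant is 25 + 56·118036 = 6610041, and √6610041 = 2571.
So n = (5 + 2571) / 14 = 2576/14 = 184.
Check: 184·(7·184 − 5)/2 = 118036. ✓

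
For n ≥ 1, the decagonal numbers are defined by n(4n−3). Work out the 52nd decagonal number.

10660

The 52nd decagonal number is n(4n−3) with n = 52.
52·(4·52 − 3) = 52·205 = 10660.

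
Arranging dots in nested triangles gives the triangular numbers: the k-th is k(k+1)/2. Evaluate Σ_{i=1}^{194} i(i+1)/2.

Σ i(i+1)/2 = (Σi² + Σi) / 2 over i = 1..194.
Σi = 18915 and Σi² = 2452645.
(1·2452645 + 1·18915) / 2 = 2471560/2 = 1235780.

1235780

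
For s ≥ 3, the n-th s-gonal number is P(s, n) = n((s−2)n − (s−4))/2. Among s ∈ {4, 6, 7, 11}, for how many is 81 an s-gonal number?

s = 4: P(4, 9) = 81. ✓
s = 6: P(6, 6) = 66 and P(6, 7) = 91; 81 is not s-gonal.
s = 7: P(7, 6) = 81. ✓
s = 11: P(11, 4) = 58 and P(11, 5) = 95; 81 is not s-gonal.
Hits: s ∈ {4, 7} → 2.

2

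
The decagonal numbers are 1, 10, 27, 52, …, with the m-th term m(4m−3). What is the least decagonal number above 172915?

174097

Solve n(4n−3) > 172915 for integer n.
The largest n with value ≤ 172915 is 208 (since 172432 ≤ 172915 < 174097), so the first above is n = 209, value 174097.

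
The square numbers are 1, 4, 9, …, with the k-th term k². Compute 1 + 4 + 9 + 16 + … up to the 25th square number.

5525

Σ_{i=1}^{25} i² = 25·26·51/6 = 5525.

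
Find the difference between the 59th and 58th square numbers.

117

n² − (n−1)² = 2n − 1, so 59² − 58² = 2·59 − 1 = 117.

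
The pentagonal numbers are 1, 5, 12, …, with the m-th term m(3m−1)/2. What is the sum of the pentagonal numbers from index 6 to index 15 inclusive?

1725

Σ i(3i−1)/2 = (3Σi² − Σi) / 2 over i = 6..15.
Σi = 120 − 15 = 105 and Σi² = 1240 − 55 = 1185.
(3·1185 − 1·105) / 2 = 3450/2 = 1725.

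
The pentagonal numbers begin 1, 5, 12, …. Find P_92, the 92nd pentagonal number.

The 92nd pentagonal number is n(3n−1)/2 with n = 92.
92·(3·92 − 1)/2 = 92·275/2 = 12650.

12650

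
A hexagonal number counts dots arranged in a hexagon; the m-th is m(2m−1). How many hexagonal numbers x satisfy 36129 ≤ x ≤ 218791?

197

The n-th hexagonal number is n(2n−1).
Smallest index with value ≥ 36129: n = 135 (giving 36315).
Largest index with value ≤ 218791: n = 331 (giving 218791).
Indices 135 through 331: 197 terms.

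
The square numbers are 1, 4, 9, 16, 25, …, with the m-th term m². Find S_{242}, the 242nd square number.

The 242nd square number is n² with n = 242.
242² = 58564.

58564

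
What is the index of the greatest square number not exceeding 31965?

Solve n² ≤ 31965 for integer n.
n = 178 gives 31684 ≤ 31965, while n = 179 gives 32041 > 31965; so the answer is index 178.

178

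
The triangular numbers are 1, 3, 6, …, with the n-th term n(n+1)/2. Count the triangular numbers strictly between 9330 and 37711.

The n-th triangular number is n(n+1)/2.
Smallest index with value > 9330: n = 137 (giving 9453).
Largest index with value < 37711: n = 274 (giving 37675).
Indices 137 through 274: 138 terms.

138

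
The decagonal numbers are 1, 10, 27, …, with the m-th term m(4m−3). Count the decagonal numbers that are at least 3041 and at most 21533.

The n-th decagonal number is n(4n−3).
Smallest index with value ≥ 3041: n = 28 (giving 3052).
Largest index with value ≤ 21533: n = 73 (giving 21097).
Indices 28 through 73: 46 terms.

46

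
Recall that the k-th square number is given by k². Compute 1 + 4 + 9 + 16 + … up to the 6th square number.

Σ_{i=1}^{6} i² = 6·7·13/6 = 91.

91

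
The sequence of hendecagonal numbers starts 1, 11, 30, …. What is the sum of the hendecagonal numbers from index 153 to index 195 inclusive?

Σ i(9i−7)/2 = (9Σi² − 7Σi) / 2 over i = 153..195.
Σi = 19110 − 11628 = 7482 and Σi² = 2490670 − 1182180 = 1308490.
(9·1308490 − 7·7482) / 2 = 11724036/2 = 5862018.

5862018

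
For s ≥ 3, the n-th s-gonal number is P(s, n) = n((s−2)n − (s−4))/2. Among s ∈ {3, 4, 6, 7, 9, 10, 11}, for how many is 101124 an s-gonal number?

s = 3: P(3, 449) = 101025 and P(3, 450) = 101475; 101124 is not s-gonal.
s = 4: P(4, 318) = 101124. ✓
s = 6: P(6, 225) = 101025 and P(6, 226) = 101926; 101124 is not s-gonal.
s = 7: P(7, 201) = 100701 and P(7, 202) = 101707; 101124 is not s-gonal.
s = 9: P(9, 170) = 100725 and P(9, 171) = 101916; 101124 is not s-gonal.
s = 10: P(10, 159) = 100647 and P(10, 160) = 101920; 101124 is not s-gonal.
s = 11: P(11, 150) = 100725 and P(11, 151) = 102076; 101124 is not s-gonal.
Hits: s ∈ {4} → 1.

1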